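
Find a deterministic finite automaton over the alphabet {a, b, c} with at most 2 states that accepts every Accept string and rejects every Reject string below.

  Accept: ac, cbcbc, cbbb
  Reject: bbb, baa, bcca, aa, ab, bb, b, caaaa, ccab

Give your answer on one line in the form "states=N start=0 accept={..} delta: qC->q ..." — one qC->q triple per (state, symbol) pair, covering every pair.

states=2 start=0 accept={1} delta: 0a->0 0b->0 0c->1 1a->0 1b->1 1c->0

Grow the machine one transition at a time. Run the examples from 0; the earliest place one falls off (shortest prefix, ties alphabetical) gets sent to the lowest-numbered state that keeps every Accept/Reject pair distinguishable — a pair clashes when both reach the same state with identical unread suffix — and to a fresh state only if none does.
a: 0a undefined. 0a->0: ok.
b: 0b undefined. 0b->0: ok.
c: 0c undefined. 0c->0: no, ac/bbb meet in 0. Open state 1: 0c->1.
ca: 1a undefined. 1a->0: ok.
cb: 1b undefined. 1b->0: no, cbbb/bbb meet in 0. 1b->1: ok.
cc: 1c undefined. 1c->0: ok.
All examples now run through 2 states with every (state, symbol) defined. Accept strings end in {1}, Reject strings end in {0}; accept={1}.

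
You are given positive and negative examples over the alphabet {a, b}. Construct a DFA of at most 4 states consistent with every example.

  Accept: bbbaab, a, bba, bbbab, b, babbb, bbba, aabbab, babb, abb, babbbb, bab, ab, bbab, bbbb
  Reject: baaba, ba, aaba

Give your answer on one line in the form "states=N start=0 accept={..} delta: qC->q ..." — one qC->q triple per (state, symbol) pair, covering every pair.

states=4 start=0 accept={0,1,3} delta: 0a->0 0b->1 1a->2 1b->3 2a->0 2b->0 3a->0 3b->0

State merging on the prefix tree: take the shortest (then alphabetical) example prefix whose next move is undefined and point that move at state 0, else 1, else 2, ...; a target is out if some Accept/Reject pair would then sit in one state with the same input left (inseparable). If every existing state is out, open a new one.
a: 0a undefined. 0a->0: ok.
b: 0b undefined. 0b->0: no, bbbaab/baaba meet in 0. Open state 1: 0b->1.
ba: 1a undefined. 1a->0: no, a/baaba meet in 0. 1a->1: no, bba/baaba meet in 1 with "ba" left. Open state 2: 1a->2.
bb: 1b undefined. 1b->0: no, bbba/ba meet in 2. 1b->1: no, bba/ba meet in 2. 1b->2: no, abb/ba meet in 2. Open state 3: 1b->3.
baa: 2a undefined. 2a->0: ok.
bab: 2b undefined. 2b->0: ok.
bba: 3a undefined. 3a->0: ok.
bbb: 3b undefined. 3b->0: ok.
All examples now run through 4 states with every (state, symbol) defined. Accept strings end in {0,1,3}, Reject strings end in {2}; accept={0,1,3}.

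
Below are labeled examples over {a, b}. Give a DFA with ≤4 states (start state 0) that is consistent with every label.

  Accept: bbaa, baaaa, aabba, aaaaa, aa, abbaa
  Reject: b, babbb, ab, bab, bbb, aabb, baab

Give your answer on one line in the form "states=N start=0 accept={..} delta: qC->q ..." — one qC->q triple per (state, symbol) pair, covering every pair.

states=2 start=0 accept={0} delta: 0a->0 0b->1 1a->0 1b->1

Fold the examples into a partial DFA from state 0: repeatedly fix the first undefined (state, symbol) met by the shortest-then-alphabetical prefix, trying targets in increasing order and rejecting any under which an Accept and a Reject string meet in one state with the same remainder; add a state when all current targets are rejected. Accepting states are where Accept strings end.
a: 0a undefined. 0a->0: ok.
b: 0b undefined. 0b->0: no, bbaa/b meet in 0. Open state 1: 0b->1.
ba: 1a undefined. 1a->0: ok.
bb: 1b undefined. 1b->0: no, bbaa/aabb meet in 0. 1b->1: ok.
All examples now run through 2 states with every (state, symbol) defined. Accept strings end in {0}, Reject strings end in {1}; accept={0}.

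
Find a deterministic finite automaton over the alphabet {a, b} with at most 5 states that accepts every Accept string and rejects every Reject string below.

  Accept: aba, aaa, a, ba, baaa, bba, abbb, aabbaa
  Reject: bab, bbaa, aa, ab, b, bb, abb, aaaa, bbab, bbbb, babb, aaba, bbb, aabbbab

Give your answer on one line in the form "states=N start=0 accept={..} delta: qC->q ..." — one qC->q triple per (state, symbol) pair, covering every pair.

Fold the examples into a partial DFA from state 0: repeatedly fix the first undefined (state, symbol) met by the shortest-then-alphabetical prefix, trying targets in increasing order and rejecting any under which an Accept and a Reject string meet in one state with the same remainder; add a state when all current targets are rejected. Accepting states are where Accept strings end.
a: 0a undefined. 0a->0: no, aba/aaba meet in 0 with "ba" left. Open state 1: 0a->1.
b: 0b undefined. 0b->0: ok.
aa: 1a undefined. 1a->0: no, aaa/aaba meet in 1. 1a->1: no, aba/aaba meet in 1 with "ba" left. Open state 2: 1a->2.
ab: 1b undefined. 1b->0: no, abbb/bab meet in 0. 1b->1: no, aba/bbaa meet in 2. 1b->2: ok.
aaa: 2a undefined. 2a->0: no, aba/b meet in 0. 2a->1: ok.
aab: 2b undefined. 2b->0: no, aba/aaba meet in 1. 2b->1: no, aba/abb meet in 1. 2b->2: no, aba/aaba meet in 1. Open state 3: 2b->3.
aaba: 3a undefined. 3a->0: ok.
aabb: 3b undefined. 3b->0: no, abbb/b meet in 0. 3b->1: ok.
All examples now run through 4 states with every (state, symbol) defined. Accept strings end in {1}, Reject strings end in {0,2,3}; accept={1}.

states=4 start=0 accept={1} delta: 0a->1 0b->0 1a->2 1b->2 2a->1 2b->3 3a->0 3b->1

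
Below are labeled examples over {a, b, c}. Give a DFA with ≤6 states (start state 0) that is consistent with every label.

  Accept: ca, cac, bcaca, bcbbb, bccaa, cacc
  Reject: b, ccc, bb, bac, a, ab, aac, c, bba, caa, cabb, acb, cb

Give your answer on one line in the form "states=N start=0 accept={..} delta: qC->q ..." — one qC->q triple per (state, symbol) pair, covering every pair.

Fold the examples into a partial DFA from state 0: repeatedly fix the first undefined (state, symbol) met by the shortest-then-alphabetical prefix, trying targets in increasing order and rejecting any under which an Accept and a Reject string meet in one state with the same remainder; add a state when all current targets are rejected. Accepting states are where Accept strings end.
a: 0a undefined. 0a->0: ok.
b: 0b undefined. 0b->0: ok.
c: 0c undefined. 0c->0: no, ca/b meet in 0. Open state 1: 0c->1.
ca: 1a undefined. 1a->0: no, ca/b meet in 0. 1a->1: no, ca/bac meet in 1. Open state 2: 1a->2.
cb: 1b undefined. 1b->0: no, bcbbb/b meet in 0. 1b->1: no, bcbbb/bac meet in 1. 1b->2: no, ca/acb meet in 2. Open state 3: 1b->3.
cc: 1c undefined. 1c->0: no, bccaa/b meet in 0. 1c->1: no, bccaa/caa meet in 2 with "a" left. 1c->2: no, cac/ccc meet in 2 with "c" left. 1c->3: ok.
caa: 2a undefined. 2a->0: ok.
cab: 2b undefined. 2b->0: ok.
cac: 2c undefined. 2c->0: no, cac/b meet in 0. 2c->1: no, cac/bac meet in 1. 2c->2: no, bcaca/b meet in 0. 2c->3: no, cac/acb meet in 3. Open state 4: 2c->4.
ccc: 3c undefined. 3c->0: ok.
bcbb: 3b undefined. 3b->0: no, bcbbb/b meet in 0. 3b->1: no, bcbbb/acb meet in 3. 3b->2: no, bcbbb/b meet in 0. 3b->3: no, bcbbb/acb meet in 3. 3b->4: ok.
bcca: 3a undefined. 3a->0: no, bccaa/b meet in 0. 3a->1: ok.
cacc: 4c undefined. 4c->0: no, cacc/b meet in 0. 4c->1: no, cacc/bac meet in 1. 4c->2: ok.
bcaca: 4a undefined. 4a->0: no, bcaca/b meet in 0. 4a->1: no, bcaca/bac meet in 1. 4a->2: ok.
bcbbb: 4b undefined. 4b->0: no, bcbbb/b meet in 0. 4b->1: no, bcbbb/bac meet in 1. 4b->2: ok.
All examples now run through 5 states with every (state, symbol) defined. Accept strings end in {2,4}, Reject strings end in {0,1,3}; accept={2,4}.

states=5 start=0 accept={2,4} delta: 0a->0 0b->0 0c->1 1a->2 1b->3 1c->3 2a->0 2b->0 2c->4 3a->1 3b->4 3c->0 4a->2 4b->2 4c->2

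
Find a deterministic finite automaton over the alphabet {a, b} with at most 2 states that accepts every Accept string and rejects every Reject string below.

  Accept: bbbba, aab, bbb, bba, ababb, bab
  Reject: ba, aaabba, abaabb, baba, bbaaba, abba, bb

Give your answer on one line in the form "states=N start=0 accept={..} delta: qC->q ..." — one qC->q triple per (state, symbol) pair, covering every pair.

states=2 start=0 accept={1} delta: 0a->1 0b->1 1a->0 1b->0

State merging on the prefix tree: take the shortest (then alphabetical) example prefix whose next move is undefined and point that move at state 0, else 1, else 2, ...; a target is out if some Accept/Reject pair would then sit in one state with the same input left (inseparable). If every existing state is out, open a new one.
a: 0a undefined. 0a->0: no, bba/aaabba meet in 0 with "bba" left. Open state 1: 0a->1.
b: 0b undefined. 0b->0: no, bbbba/ba meet in 1. 0b->1: ok.
aa: 1a undefined. 1a->0: ok.
ab: 1b undefined. 1b->0: ok.
All examples now run through 2 states with every (state, symbol) defined. Accept strings end in {1}, Reject strings end in {0}; accept={1}.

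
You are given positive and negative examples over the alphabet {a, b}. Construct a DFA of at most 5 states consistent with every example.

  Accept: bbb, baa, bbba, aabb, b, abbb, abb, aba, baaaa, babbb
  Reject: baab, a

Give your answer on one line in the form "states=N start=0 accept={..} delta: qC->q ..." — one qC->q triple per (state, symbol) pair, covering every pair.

State merging on the prefix tree: take the shortest (then alphabetical) example prefix whose next move is undefined and point that move at state 0, else 1, else 2, ...; a target is out if some Accept/Reject pair would then sit in one state with the same input left (inseparable). If every existing state is out, open a new one.
a: 0a undefined. 0a->0: ok.
b: 0b undefined. 0b->0: no, bbb/baab meet in 0. Open state 1: 0b->1.
ba: 1a undefined. 1a->0: no, baa/a meet in 0. 1a->1: no, aabb/baab meet in 1 with "b" left. Open state 2: 1a->2.
bb: 1b undefined. 1b->0: no, aabb/a meet in 0. 1b->1: ok.
baa: 2a undefined. 2a->0: no, bbb/baab meet in 1. 2a->1: no, bbb/baab meet in 1. 2a->2: ok.
bab: 2b undefined. 2b->0: ok.
All examples now run through 3 states with every (state, symbol) defined. Accept strings end in {1,2}, Reject strings end in {0}; accept={1,2}.

states=3 start=0 accept={1,2} delta: 0a->0 0b->1 1a->2 1b->1 2a->2 2b->0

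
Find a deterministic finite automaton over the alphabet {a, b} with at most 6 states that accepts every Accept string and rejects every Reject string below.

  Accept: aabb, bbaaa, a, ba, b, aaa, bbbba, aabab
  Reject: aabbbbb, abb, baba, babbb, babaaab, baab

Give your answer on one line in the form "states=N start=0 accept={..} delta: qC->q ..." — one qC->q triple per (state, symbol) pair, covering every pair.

states=5 start=0 accept={0,1} delta: 0a->1 0b->0 1a->2 1b->3 2a->0 2b->4 3a->2 3b->2 4a->0 4b->1

State merging on the prefix tree: take the shortest (then alphabetical) example prefix whose next move is undefined and point that move at state 0, else 1, else 2, ...; a target is out if some Accept/Reject pair would then sit in one state with the same input left (inseparable). If every existing state is out, open a new one.
a: 0a undefined. 0a->0: no, aabb/abb meet in 0 with "bb" left. Open state 1: 0a->1.
b: 0b undefined. 0b->0: ok.
aa: 1a undefined. 1a->0: no, aabb/aabbbbb meet in 0. 1a->1: no, aabb/abb meet in 1 with "bb" left. Open state 2: 1a->2.
ab: 1b undefined. 1b->0: no, a/baba meet in 1. 1b->1: no, a/abb meet in 1. 1b->2: no, aabb/babbb meet in 2 with "bb" left. Open state 3: 1b->3.
aaa: 2a undefined. 2a->0: ok.
aab: 2b undefined. 2b->0: no, aabb/aabbbbb meet in 0. 2b->1: no, a/baab meet in 1. 2b->2: no, aabb/aabbbbb meet in 2. 2b->3: no, aabb/abb meet in 3 with "b" left. Open state 4: 2b->4.
abb: 3b undefined. 3b->0: no, bbaaa/abb meet in 0. 3b->1: no, a/abb meet in 1. 3b->2: ok.
aaba: 4a undefined. 4a->0: ok.
aabb: 4b undefined. 4b->0: no, aabb/aabbbbb meet in 0. 4b->1: ok.
baba: 3a undefined. 3a->0: no, bbaaa/baba meet in 0. 3a->1: no, aabb/baba meet in 1. 3a->2: ok.
All examples now run through 5 states with every (state, symbol) defined. Accept strings end in {0,1}, Reject strings end in {2,3,4}; accept={0,1}.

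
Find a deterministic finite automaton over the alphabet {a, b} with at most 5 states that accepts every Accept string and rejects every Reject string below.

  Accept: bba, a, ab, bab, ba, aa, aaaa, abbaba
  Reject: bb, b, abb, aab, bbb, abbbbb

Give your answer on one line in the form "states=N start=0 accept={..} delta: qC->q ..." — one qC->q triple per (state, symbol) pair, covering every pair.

Fold the examples into a partial DFA from state 0: repeatedly fix the first undefined (state, symbol) met by the shortest-then-alphabetical prefix, trying targets in increasing order and rejecting any under which an Accept and a Reject string meet in one state with the same remainder; add a state when all current targets are rejected. Accepting states are where Accept strings end.
a: 0a undefined. 0a->0: no, ab/b meet in 0 with "b" left. Open state 1: 0a->1.
b: 0b undefined. 0b->0: ok.
aa: 1a undefined. 1a->0: no, aa/bb meet in 0. 1a->1: no, ab/aab meet in 1 with "b" left. Open state 2: 1a->2.
ab: 1b undefined. 1b->0: no, ab/bb meet in 0. 1b->1: no, bba/abb meet in 1. 1b->2: ok.
aaa: 2a undefined. 2a->0: ok.
aab: 2b undefined. 2b->0: no, abbaba/bb meet in 0. 2b->1: no, bba/abb meet in 1. 2b->2: no, ab/abb meet in 2. Open state 3: 2b->3.
abba: 3a undefined. 3a->0: ok.
abbb: 3b undefined. 3b->0: ok.
All examples now run through 4 states with every (state, symbol) defined. Accept strings end in {1,2}, Reject strings end in {0,3}; accept={1,2}.

states=4 start=0 accept={1,2} delta: 0a->1 0b->0 1a->2 1b->2 2a->0 2b->3 3a->0 3b->0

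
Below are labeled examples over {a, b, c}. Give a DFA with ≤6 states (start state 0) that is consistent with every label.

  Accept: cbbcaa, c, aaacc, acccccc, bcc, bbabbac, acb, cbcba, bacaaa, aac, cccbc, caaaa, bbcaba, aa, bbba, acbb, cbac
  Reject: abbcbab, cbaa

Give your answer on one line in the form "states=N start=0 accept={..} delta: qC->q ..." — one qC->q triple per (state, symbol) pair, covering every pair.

states=4 start=0 accept={0,1,2} delta: 0a->0 0b->0 0c->1 1a->0 1b->2 1c->0 2a->3 2b->0 2c->0 3a->3 3b->3 3c->0

Grow the machine one transition at a time. Run the examples from 0; the earliest place one falls off (shortest prefix, ties alphabetical) gets sent to the lowest-numbered state that keeps every Accept/Reject pair distinguishable — a pair clashes when both reach the same state with identical unread suffix — and to a fresh state only if none does.
a: 0a undefined. 0a->0: ok.
b: 0b undefined. 0b->0: ok.
c: 0c undefined. 0c->0: no, cbbcaa/abbcbab meet in 0. Open state 1: 0c->1.
ca: 1a undefined. 1a->0: ok.
cb: 1b undefined. 1b->0: no, cbbcaa/abbcbab meet in 0. 1b->1: no, bacaaa/abbcbab meet in 0. Open state 2: 1b->2.
cc: 1c undefined. 1c->0: ok.
cba: 2a undefined. 2a->0: no, aaacc/abbcbab meet in 0. 2a->1: no, aaacc/cbaa meet in 0. 2a->2: no, acb/cbaa meet in 2. Open state 3: 2a->3.
cbb: 2b undefined. 2b->0: ok.
cbc: 2c undefined. 2c->0: ok.
cbaa: 3a undefined. 3a->0: no, cbbcaa/cbaa meet in 0. 3a->1: no, c/cbaa meet in 1. 3a->2: no, acb/cbaa meet in 2. 3a->3: ok.
cbac: 3c undefined. 3c->0: ok.
abbcbab: 3b undefined. 3b->0: no, cbbcaa/abbcbab meet in 0. 3b->1: no, c/abbcbab meet in 1. 3b->2: no, acb/abbcbab meet in 2. 3b->3: ok.
All examples now run through 4 states with every (state, symbol) defined. Accept strings end in {0,1,2}, Reject strings end in {3}; accept={0,1,2}.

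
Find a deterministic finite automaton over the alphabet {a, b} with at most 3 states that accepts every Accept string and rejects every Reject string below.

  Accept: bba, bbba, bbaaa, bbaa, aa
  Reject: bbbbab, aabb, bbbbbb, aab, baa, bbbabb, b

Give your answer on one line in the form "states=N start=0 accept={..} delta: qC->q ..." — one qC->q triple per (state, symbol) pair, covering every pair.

State merging on the prefix tree: take the shortest (then alphabetical) example prefix whose next move is undefined and point that move at state 0, else 1, else 2, ...; a target is out if some Accept/Reject pair would then sit in one state with the same input left (inseparable). If every existing state is out, open a new one.
a: 0a undefined. 0a->0: ok.
b: 0b undefined. 0b->0: no, bba/bbbbab meet in 0. Open state 1: 0b->1.
ba: 1a undefined. 1a->0: no, aa/baa meet in 0. 1a->1: ok.
bb: 1b undefined. 1b->0: no, bba/aabb meet in 0. 1b->1: no, bba/bbbbab meet in 1. Open state 2: 1b->2.
bba: 2a undefined. 2a->0: ok.
bbb: 2b undefined. 2b->0: no, bba/bbbbbb meet in 0. 2b->1: no, bbba/bbbbab meet in 1. 2b->2: ok.
All examples now run through 3 states with every (state, symbol) defined. Accept strings end in {0}, Reject strings end in {1,2}; accept={0}.

states=3 start=0 accept={0} delta: 0a->0 0b->1 1a->1 1b->2 2a->0 2b->2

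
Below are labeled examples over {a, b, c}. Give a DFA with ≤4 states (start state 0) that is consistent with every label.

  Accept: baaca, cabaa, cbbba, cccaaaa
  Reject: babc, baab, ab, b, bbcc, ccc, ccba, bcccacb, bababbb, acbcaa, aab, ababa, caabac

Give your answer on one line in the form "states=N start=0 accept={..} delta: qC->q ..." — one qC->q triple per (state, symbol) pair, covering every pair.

Fold the examples into a partial DFA from state 0: repeatedly fix the first undefined (state, symbol) met by the shortest-then-alphabetical prefix, trying targets in increasing order and rejecting any under which an Accept and a Reject string meet in one state with the same remainder; add a state when all current targets are rejected. Accepting states are where Accept strings end.
a: 0a undefined. 0a->0: ok.
b: 0b undefined. 0b->0: ok.
c: 0c undefined. 0c->0: no, baaca/babc meet in 0. Open state 1: 0c->1.
ca: 1a undefined. 1a->0: no, baaca/baab meet in 0. 1a->1: no, baaca/babc meet in 1. Open state 2: 1a->2.
cb: 1b undefined. 1b->0: no, cbbba/baab meet in 0. 1b->1: ok.
cc: 1c undefined. 1c->0: ok.
caa: 2a undefined. 2a->0: no, cccaaaa/baab meet in 0. 2a->1: no, cccaaaa/babc meet in 1. 2a->2: ok.
cab: 2b undefined. 2b->0: no, cabaa/baab meet in 0. 2b->1: ok.
bcccac: 2c undefined. 2c->0: ok.
All examples now run through 3 states with every (state, symbol) defined. Accept strings end in {2}, Reject strings end in {0,1}; accept={2}.

states=3 start=0 accept={2} delta: 0a->0 0b->0 0c->1 1a->2 1b->1 1c->0 2a->2 2b->1 2c->0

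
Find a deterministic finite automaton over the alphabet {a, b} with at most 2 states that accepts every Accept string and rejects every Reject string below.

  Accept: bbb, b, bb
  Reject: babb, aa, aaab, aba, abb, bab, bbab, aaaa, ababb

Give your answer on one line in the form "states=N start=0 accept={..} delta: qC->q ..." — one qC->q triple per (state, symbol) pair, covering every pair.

states=2 start=0 accept={0} delta: 0a->1 0b->0 1a->1 1b->1

State merging on the prefix tree: take the shortest (then alphabetical) example prefix whose next move is undefined and point that move at state 0, else 1, else 2, ...; a target is out if some Accept/Reject pair would then sit in one state with the same input left (inseparable). If every existing state is out, open a new one.
a: 0a undefined. 0a->0: no, b/aaab meet in 0 with "b" left. Open state 1: 0a->1.
b: 0b undefined. 0b->0: ok.
aa: 1a undefined. 1a->0: no, bbb/aa meet in 0. 1a->1: ok.
ab: 1b undefined. 1b->0: no, bbb/babb meet in 0. 1b->1: ok.
All examples now run through 2 states with every (state, symbol) defined. Accept strings end in {0}, Reject strings end in {1}; accept={0}.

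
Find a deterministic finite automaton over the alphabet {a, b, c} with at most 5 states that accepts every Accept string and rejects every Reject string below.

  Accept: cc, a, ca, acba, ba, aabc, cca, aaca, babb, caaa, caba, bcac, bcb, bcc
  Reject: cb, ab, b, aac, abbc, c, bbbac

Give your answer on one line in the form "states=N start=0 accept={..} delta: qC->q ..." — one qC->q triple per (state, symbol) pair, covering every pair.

Fold the examples into a partial DFA from state 0: repeatedly fix the first undefined (state, symbol) met by the shortest-then-alphabetical prefix, trying targets in increasing order and rejecting any under which an Accept and a Reject string meet in one state with the same remainder; add a state when all current targets are rejected. Accepting states are where Accept strings end.
a: 0a undefined. 0a->0: ok.
b: 0b undefined. 0b->0: no, a/ab meet in 0. Open state 1: 0b->1.
c: 0c undefined. 0c->0: no, cc/aac meet in 0. 0c->1: ok.
ba: 1a undefined. 1a->0: no, babb/cb meet in 1 with "b" left. 1a->1: no, ca/ab meet in 1. Open state 2: 1a->2.
bb: 1b undefined. 1b->0: no, a/cb meet in 0. 1b->1: no, cc/abbc meet in 1 with "c" left. 1b->2: no, ca/cb meet in 2. Open state 3: 1b->3.
bc: 1c undefined. 1c->0: no, bcac/ab meet in 1. 1c->1: no, cc/ab meet in 1. 1c->2: ok.
bab: 2b undefined. 2b->0: no, babb/ab meet in 1. 2b->1: no, babb/cb meet in 3. 2b->2: ok.
bbb: 3b undefined. 3b->0: ok.
bca: 2a undefined. 2a->0: no, bcac/ab meet in 1. 2a->1: no, cca/ab meet in 1. 2a->2: ok.
bcc: 2c undefined. 2c->0: ok.
abbc: 3c undefined. 3c->0: no, a/abbc meet in 0. 3c->1: ok.
acba: 3a undefined. 3a->0: ok.
All examples now run through 4 states with every (state, symbol) defined. Accept strings end in {0,2}, Reject strings end in {1,3}; accept={0,2}.

states=4 start=0 accept={0,2} delta: 0a->0 0b->1 0c->1 1a->2 1b->3 1c->2 2a->2 2b->2 2c->0 3a->0 3b->0 3c->1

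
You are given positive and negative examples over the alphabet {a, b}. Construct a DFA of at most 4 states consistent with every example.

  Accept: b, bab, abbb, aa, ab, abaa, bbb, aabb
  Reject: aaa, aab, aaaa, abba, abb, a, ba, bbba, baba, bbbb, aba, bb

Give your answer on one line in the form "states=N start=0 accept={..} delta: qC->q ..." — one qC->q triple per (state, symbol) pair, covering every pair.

states=4 start=0 accept={2,3} delta: 0a->1 0b->2 1a->2 1b->3 2a->0 2b->0 3a->1 3b->0

Fold the examples into a partial DFA from state 0: repeatedly fix the first undefined (state, symbol) met by the shortest-then-alphabetical prefix, trying targets in increasing order and rejecting any under which an Accept and a Reject string meet in one state with the same remainder; add a state when all current targets are rejected. Accepting states are where Accept strings end.
a: 0a undefined. 0a->0: no, b/aab meet in 0 with "b" left. Open state 1: 0a->1.
b: 0b undefined. 0b->0: no, b/bbbb meet in 0. 0b->1: no, b/a meet in 1. Open state 2: 0b->2.
aa: 1a undefined. 1a->0: no, b/aab meet in 2. 1a->1: no, aa/aaa meet in 1. 1a->2: ok.
ab: 1b undefined. 1b->0: no, b/abb meet in 2. 1b->1: no, b/abba meet in 2. 1b->2: no, abaa/aaaa meet in 2 with "aa" left. Open state 3: 1b->3.
ba: 2a undefined. 2a->0: ok.
bb: 2b undefined. 2b->0: ok.
aba: 3a undefined. 3a->0: no, abaa/aaaa meet in 1. 3a->1: ok.
abb: 3b undefined. 3b->0: ok.
All examples now run through 4 states with every (state, symbol) defined. Accept strings end in {2,3}, Reject strings end in {0,1}; accept={2,3}.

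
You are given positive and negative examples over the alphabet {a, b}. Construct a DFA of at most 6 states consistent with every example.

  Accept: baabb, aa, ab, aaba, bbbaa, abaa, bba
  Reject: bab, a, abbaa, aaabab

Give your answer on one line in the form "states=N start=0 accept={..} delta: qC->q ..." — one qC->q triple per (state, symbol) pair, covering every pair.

State merging on the prefix tree: take the shortest (then alphabetical) example prefix whose next move is undefined and point that move at state 0, else 1, else 2, ...; a target is out if some Accept/Reject pair would then sit in one state with the same input left (inseparable). If every existing state is out, open a new one.
a: 0a undefined. 0a->0: no, aa/a meet in 0. Open state 1: 0a->1.
b: 0b undefined. 0b->0: no, ab/bab meet in 1 with "b" left. 0b->1: no, bbbaa/abbaa meet in 1 with "bbaa" left. Open state 2: 0b->2.
aa: 1a undefined. 1a->0: ok.
ab: 1b undefined. 1b->0: no, aa/aaabab meet in 0. 1b->1: no, ab/a meet in 1. 1b->2: ok.
ba: 2a undefined. 2a->0: no, ab/bab meet in 2. 2a->1: no, ab/bab meet in 2. 2a->2: ok.
bb: 2b undefined. 2b->0: no, aa/bab meet in 0. 2b->1: ok.
All examples now run through 3 states with every (state, symbol) defined. Accept strings end in {0,2}, Reject strings end in {1}; accept={0,2}.

states=3 start=0 accept={0,2} delta: 0a->1 0b->2 1a->0 1b->2 2a->2 2b->1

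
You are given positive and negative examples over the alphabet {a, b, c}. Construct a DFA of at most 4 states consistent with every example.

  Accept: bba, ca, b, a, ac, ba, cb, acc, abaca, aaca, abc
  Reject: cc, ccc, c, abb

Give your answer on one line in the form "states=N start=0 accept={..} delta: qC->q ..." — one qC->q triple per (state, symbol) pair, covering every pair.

State merging on the prefix tree: take the shortest (then alphabetical) example prefix whose next move is undefined and point that move at state 0, else 1, else 2, ...; a target is out if some Accept/Reject pair would then sit in one state with the same input left (inseparable). If every existing state is out, open a new one.
a: 0a undefined. 0a->0: no, ac/c meet in 0 with "c" left. Open state 1: 0a->1.
b: 0b undefined. 0b->0: ok.
c: 0c undefined. 0c->0: no, b/cc meet in 0. 0c->1: no, bba/c meet in 1. Open state 2: 0c->2.
aa: 1a undefined. 1a->0: ok.
ab: 1b undefined. 1b->0: no, b/abb meet in 0. 1b->1: no, bba/abb meet in 1. 1b->2: no, cb/abb meet in 2 with "b" left. Open state 3: 1b->3.
ac: 1c undefined. 1c->0: no, acc/c meet in 2. 1c->1: ok.
ca: 2a undefined. 2a->0: ok.
cb: 2b undefined. 2b->0: ok.
cc: 2c undefined. 2c->0: no, ca/cc meet in 0. 2c->1: no, bba/cc meet in 1. 2c->2: ok.
aba: 3a undefined. 3a->0: ok.
abb: 3b undefined. 3b->0: no, ca/abb meet in 0. 3b->1: no, bba/abb meet in 1. 3b->2: ok.
abc: 3c undefined. 3c->0: ok.
All examples now run through 4 states with every (state, symbol) defined. Accept strings end in {0,1}, Reject strings end in {2}; accept={0,1}.

states=4 start=0 accept={0,1} delta: 0a->1 0b->0 0c->2 1a->0 1b->3 1c->1 2a->0 2b->0 2c->2 3a->0 3b->2 3c->0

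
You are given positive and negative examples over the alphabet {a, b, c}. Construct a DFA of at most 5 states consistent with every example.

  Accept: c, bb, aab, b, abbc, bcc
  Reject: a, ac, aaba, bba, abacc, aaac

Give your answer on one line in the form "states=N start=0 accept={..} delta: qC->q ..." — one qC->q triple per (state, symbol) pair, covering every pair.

State merging on the prefix tree: take the shortest (then alphabetical) example prefix whose next move is undefined and point that move at state 0, else 1, else 2, ...; a target is out if some Accept/Reject pair would then sit in one state with the same input left (inseparable). If every existing state is out, open a new one.
a: 0a undefined. 0a->0: no, c/ac meet in 0 with "c" left. Open state 1: 0a->1.
b: 0b undefined. 0b->0: ok.
c: 0c undefined. 0c->0: ok.
aa: 1a undefined. 1a->0: ok.
ab: 1b undefined. 1b->0: ok.
ac: 1c undefined. 1c->0: no, c/ac meet in 0. 1c->1: ok.
All examples now run through 2 states with every (state, symbol) defined. Accept strings end in {0}, Reject strings end in {1}; accept={0}.

states=2 start=0 accept={0} delta: 0a->1 0b->0 0c->0 1a->0 1b->0 1c->1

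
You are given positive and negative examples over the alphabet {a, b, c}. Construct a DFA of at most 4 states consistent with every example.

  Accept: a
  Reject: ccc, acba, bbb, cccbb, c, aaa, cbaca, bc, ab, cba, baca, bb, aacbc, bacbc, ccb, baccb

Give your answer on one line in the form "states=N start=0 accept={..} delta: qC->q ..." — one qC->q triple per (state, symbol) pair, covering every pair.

states=3 start=0 accept={1} delta: 0a->1 0b->0 0c->2 1a->2 1b->0 1c->2 2a->0 2b->1 2c->1

Fold the examples into a partial DFA from state 0: repeatedly fix the first undefined (state, symbol) met by the shortest-then-alphabetical prefix, trying targets in increasing order and rejecting any under which an Accept and a Reject string meet in one state with the same remainder; add a state when all current targets are rejected. Accepting states are where Accept strings end.
a: 0a undefined. 0a->0: no, a/aaa meet in 0. Open state 1: 0a->1.
b: 0b undefined. 0b->0: ok.
c: 0c undefined. 0c->0: no, a/cba meet in 1. 0c->1: no, a/c meet in 1. Open state 2: 0c->2.
aa: 1a undefined. 1a->0: no, a/aaa meet in 1. 1a->1: no, a/aaa meet in 1. 1a->2: ok.
ab: 1b undefined. 1b->0: ok.
ac: 1c undefined. 1c->0: no, a/acba meet in 1. 1c->1: no, a/acba meet in 1. 1c->2: ok.
cb: 2b undefined. 2b->0: no, a/acba meet in 1. 2b->1: ok.
cc: 2c undefined. 2c->0: no, a/cbaca meet in 1. 2c->1: ok.
aaa: 2a undefined. 2a->0: ok.
All examples now run through 3 states with every (state, symbol) defined. Accept strings end in {1}, Reject strings end in {0,2}; accept={1}.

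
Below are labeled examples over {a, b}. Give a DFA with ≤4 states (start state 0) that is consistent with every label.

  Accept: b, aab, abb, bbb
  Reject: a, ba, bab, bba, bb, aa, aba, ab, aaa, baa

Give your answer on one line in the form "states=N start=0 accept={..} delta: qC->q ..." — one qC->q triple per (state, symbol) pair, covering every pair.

states=3 start=0 accept={2} delta: 0a->1 0b->2 1a->0 1b->0 2a->1 2b->0

Fold the examples into a partial DFA from state 0: repeatedly fix the first undefined (state, symbol) met by the shortest-then-alphabetical prefix, trying targets in increasing order and rejecting any under which an Accept and a Reject string meet in one state with the same remainder; add a state when all current targets are rejected. Accepting states are where Accept strings end.
a: 0a undefined. 0a->0: no, b/ab meet in 0 with "b" left. Open state 1: 0a->1.
b: 0b undefined. 0b->0: no, b/bb meet in 0. 0b->1: no, b/a meet in 1. Open state 2: 0b->2.
aa: 1a undefined. 1a->0: ok.
ab: 1b undefined. 1b->0: ok.
ba: 2a undefined. 2a->0: no, b/bab meet in 2. 2a->1: ok.
bb: 2b undefined. 2b->0: ok.
All examples now run through 3 states with every (state, symbol) defined. Accept strings end in {2}, Reject strings end in {0,1}; accept={2}.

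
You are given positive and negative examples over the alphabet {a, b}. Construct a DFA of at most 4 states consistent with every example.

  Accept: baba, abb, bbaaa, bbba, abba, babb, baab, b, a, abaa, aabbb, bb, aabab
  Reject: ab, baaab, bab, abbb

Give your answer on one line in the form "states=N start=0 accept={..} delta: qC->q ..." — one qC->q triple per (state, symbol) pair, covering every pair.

states=4 start=0 accept={0,1,3} delta: 0a->1 0b->0 1a->2 1b->2 2a->3 2b->3 3a->0 3b->2

Grow the machine one transition at a time. Run the examples from 0; the earliest place one falls off (shortest prefix, ties alphabetical) gets sent to the lowest-numbered state that keeps every Accept/Reject pair distinguishable — a pair clashes when both reach the same state with identical unread suffix — and to a fresh state only if none does.
a: 0a undefined. 0a->0: no, b/ab meet in 0 with "b" left. Open state 1: 0a->1.
b: 0b undefined. 0b->0: ok.
aa: 1a undefined. 1a->0: no, aabab/ab meet in 1 with "b" left. 1a->1: no, baab/ab meet in 1 with "b" left. Open state 2: 1a->2.
ab: 1b undefined. 1b->0: no, abb/ab meet in 0. 1b->1: no, abb/ab meet in 1. 1b->2: ok.
aab: 2b undefined. 2b->0: no, abb/abbb meet in 0. 2b->1: no, abba/ab meet in 2. 2b->2: no, abb/ab meet in 2. Open state 3: 2b->3.
aba: 2a undefined. 2a->0: no, baba/baaab meet in 0. 2a->1: no, abaa/ab meet in 2. 2a->2: no, baba/ab meet in 2. 2a->3: ok.
aaba: 3a undefined. 3a->0: ok.
aabb: 3b undefined. 3b->0: no, abba/baaab meet in 0. 3b->1: no, bbba/baaab meet in 1. 3b->2: ok.
All examples now run through 4 states with every (state, symbol) defined. Accept strings end in {0,1,3}, Reject strings end in {2}; accept={0,1,3}.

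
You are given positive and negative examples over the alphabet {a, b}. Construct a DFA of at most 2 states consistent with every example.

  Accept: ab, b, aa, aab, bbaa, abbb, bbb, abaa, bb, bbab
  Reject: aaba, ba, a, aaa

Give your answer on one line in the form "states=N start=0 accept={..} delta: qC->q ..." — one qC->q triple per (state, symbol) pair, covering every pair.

states=2 start=0 accept={0} delta: 0a->1 0b->0 1a->0 1b->0

Grow the machine one transition at a time. Run the examples from 0; the earliest place one falls off (shortest prefix, ties alphabetical) gets sent to the lowest-numbered state that keeps every Accept/Reject pair distinguishable — a pair clashes when both reach the same state with identical unread suffix — and to a fresh state only if none does.
a: 0a undefined. 0a->0: no, aa/a meet in 0. Open state 1: 0a->1.
b: 0b undefined. 0b->0: ok.
aa: 1a undefined. 1a->0: ok.
ab: 1b undefined. 1b->0: ok.
All examples now run through 2 states with every (state, symbol) defined. Accept strings end in {0}, Reject strings end in {1}; accept={0}.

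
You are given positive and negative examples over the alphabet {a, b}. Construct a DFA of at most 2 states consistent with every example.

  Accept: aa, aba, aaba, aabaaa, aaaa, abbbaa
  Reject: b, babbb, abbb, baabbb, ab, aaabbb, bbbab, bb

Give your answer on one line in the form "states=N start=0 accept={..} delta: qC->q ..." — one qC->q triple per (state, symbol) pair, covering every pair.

Grow the machine one transition at a time. Run the examples from 0; the earliest place one falls off (shortest prefix, ties alphabetical) gets sent to the lowest-numbered state that keeps every Accept/Reject pair distinguishable — a pair clashes when both reach the same state with identical unread suffix — and to a fresh state only if none does.
a: 0a undefined. 0a->0: ok.
b: 0b undefined. 0b->0: no, aa/b meet in 0. Open state 1: 0b->1.
ba: 1a undefined. 1a->0: ok.
bb: 1b undefined. 1b->0: no, aa/bb meet in 0. 1b->1: ok.
All examples now run through 2 states with every (state, symbol) defined. Accept strings end in {0}, Reject strings end in {1}; accept={0}.

states=2 start=0 accept={0} delta: 0a->0 0b->1 1a->0 1b->1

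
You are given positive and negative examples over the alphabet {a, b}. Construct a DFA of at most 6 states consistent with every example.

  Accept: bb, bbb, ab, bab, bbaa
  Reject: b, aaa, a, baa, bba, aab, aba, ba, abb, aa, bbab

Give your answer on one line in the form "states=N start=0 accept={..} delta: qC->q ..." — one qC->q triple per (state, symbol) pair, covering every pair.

Grow the machine one transition at a time. Run the examples from 0; the earliest place one falls off (shortest prefix, ties alphabetical) gets sent to the lowest-numbered state that keeps every Accept/Reject pair distinguishable — a pair clashes when both reach the same state with identical unread suffix — and to a fresh state only if none does.
a: 0a undefined. 0a->0: no, bb/abb meet in 0 with "bb" left. Open state 1: 0a->1.
b: 0b undefined. 0b->0: no, bb/b meet in 0. 0b->1: no, bbb/abb meet in 1 with "bb" left. Open state 2: 0b->2.
aa: 1a undefined. 1a->0: ok.
ab: 1b undefined. 1b->0: no, ab/aa meet in 0. 1b->1: no, ab/aaa meet in 1. 1b->2: no, bb/abb meet in 2 with "b" left. Open state 3: 1b->3.
ba: 2a undefined. 2a->0: no, bab/b meet in 2. 2a->1: ok.
bb: 2b undefined. 2b->0: no, bb/baa meet in 0. 2b->1: no, bb/aaa meet in 1. 2b->2: no, bb/b meet in 2. 2b->3: no, bbb/abb meet in 3 with "b" left. Open state 4: 2b->4.
aba: 3a undefined. 3a->0: ok.
abb: 3b undefined. 3b->0: ok.
bba: 4a undefined. 4a->0: no, bbaa/aaa meet in 1. 4a->1: no, ab/bbab meet in 3. 4a->2: no, bb/bbab meet in 4. 4a->3: no, ab/bba meet in 3. 4a->4: no, bb/bba meet in 4. Open state 5: 4a->5.
bbb: 4b undefined. 4b->0: no, bbb/baa meet in 0. 4b->1: no, bbb/aaa meet in 1. 4b->2: no, bbb/b meet in 2. 4b->3: ok.
bbaa: 5a undefined. 5a->0: no, bbaa/baa meet in 0. 5a->1: no, bbaa/aaa meet in 1. 5a->2: no, bbaa/b meet in 2. 5a->3: ok.
bbab: 5b undefined. 5b->0: ok.
All examples now run through 6 states with every (state, symbol) defined. Accept strings end in {3,4}, Reject strings end in {0,1,2,5}; accept={3,4}.

states=6 start=0 accept={3,4} delta: 0a->1 0b->2 1a->0 1b->3 2a->1 2b->4 3a->0 3b->0 4a->5 4b->3 5a->3 5b->0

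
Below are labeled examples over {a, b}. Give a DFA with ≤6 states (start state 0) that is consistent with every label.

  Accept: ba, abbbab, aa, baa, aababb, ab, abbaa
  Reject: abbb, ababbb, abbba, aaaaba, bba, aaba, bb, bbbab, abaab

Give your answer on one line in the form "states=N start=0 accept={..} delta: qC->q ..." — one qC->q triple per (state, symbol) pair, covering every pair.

states=5 start=0 accept={0,1,3} delta: 0a->1 0b->2 1a->1 1b->3 2a->0 2b->4 3a->2 3b->2 4a->4 4b->3

Grow the machine one transition at a time. Run the examples from 0; the earliest place one falls off (shortest prefix, ties alphabetical) gets sent to the lowest-numbered state that keeps every Accept/Reject pair distinguishable — a pair clashes when both reach the same state with identical unread suffix — and to a fresh state only if none does.
a: 0a undefined. 0a->0: no, ba/aaaaba meet in 0 with "ba" left. Open state 1: 0a->1.
b: 0b undefined. 0b->0: no, ba/bba meet in 1. 0b->1: no, ab/bb meet in 1 with "b" left. Open state 2: 0b->2.
aa: 1a undefined. 1a->0: no, ba/aaaaba meet in 2 with "a" left. 1a->1: ok.
ab: 1b undefined. 1b->0: no, aa/aaaaba meet in 1. 1b->1: no, abbbab/abbb meet in 1. 1b->2: no, ba/aaaaba meet in 2 with "a" left. Open state 3: 1b->3.
ba: 2a undefined. 2a->0: ok.
bb: 2b undefined. 2b->0: no, ba/bb meet in 0. 2b->1: no, aa/bba meet in 1. 2b->2: no, ba/bba meet in 0. 2b->3: no, ab/bb meet in 3. Open state 4: 2b->4.
aba: 3a undefined. 3a->0: no, ba/aaaaba meet in 0. 3a->1: no, aa/aaaaba meet in 1. 3a->2: ok.
abb: 3b undefined. 3b->0: no, ba/abbba meet in 0. 3b->1: no, abbbab/bb meet in 4. 3b->2: ok.
bba: 4a undefined. 4a->0: no, ba/abbba meet in 0. 4a->1: no, aa/abbba meet in 1. 4a->2: no, abbbab/abbb meet in 4. 4a->3: no, abbbab/aaaaba meet in 2. 4a->4: ok.
bbb: 4b undefined. 4b->0: no, ab/bbbab meet in 3. 4b->1: no, ab/ababbb meet in 3. 4b->2: no, abbbab/aaaaba meet in 2. 4b->3: ok.
All examples now run through 5 states with every (state, symbol) defined. Accept strings end in {0,1,3}, Reject strings end in {2,4}; accept={0,1,3}.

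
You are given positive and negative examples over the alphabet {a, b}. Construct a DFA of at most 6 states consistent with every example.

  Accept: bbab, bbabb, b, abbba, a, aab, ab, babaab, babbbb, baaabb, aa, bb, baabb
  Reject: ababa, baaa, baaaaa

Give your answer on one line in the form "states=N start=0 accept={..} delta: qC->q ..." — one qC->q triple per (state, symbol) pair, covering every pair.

states=4 start=0 accept={0,1,2} delta: 0a->0 0b->1 1a->2 1b->0 2a->3 2b->2 3a->3 3b->0

State merging on the prefix tree: take the shortest (then alphabetical) example prefix whose next move is undefined and point that move at state 0, else 1, else 2, ...; a target is out if some Accept/Reject pair would then sit in one state with the same input left (inseparable). If every existing state is out, open a new one.
a: 0a undefined. 0a->0: ok.
b: 0b undefined. 0b->0: no, bbab/ababa meet in 0. Open state 1: 0b->1.
ba: 1a undefined. 1a->0: no, a/ababa meet in 0. 1a->1: no, b/baaa meet in 1. Open state 2: 1a->2.
bb: 1b undefined. 1b->0: ok.
baa: 2a undefined. 2a->0: no, bbabb/baaa meet in 0. 2a->1: no, abbba/baaa meet in 2. 2a->2: no, abbba/baaa meet in 2. Open state 3: 2a->3.
bab: 2b undefined. 2b->0: no, bbabb/ababa meet in 0. 2b->1: no, abbba/ababa meet in 2. 2b->2: ok.
baaa: 3a undefined. 3a->0: no, bbabb/baaa meet in 0. 3a->1: no, bbab/baaa meet in 1. 3a->2: no, abbba/baaa meet in 2. 3a->3: ok.
baab: 3b undefined. 3b->0: ok.
All examples now run through 4 states with every (state, symbol) defined. Accept strings end in {0,1,2}, Reject strings end in {3}; accept={0,1,2}.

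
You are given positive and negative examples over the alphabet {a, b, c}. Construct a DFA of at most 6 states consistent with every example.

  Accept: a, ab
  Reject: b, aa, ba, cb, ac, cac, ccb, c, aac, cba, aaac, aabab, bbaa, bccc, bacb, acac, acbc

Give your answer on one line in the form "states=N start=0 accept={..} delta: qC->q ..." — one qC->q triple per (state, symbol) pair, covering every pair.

State merging on the prefix tree: take the shortest (then alphabetical) example prefix whose next move is undefined and point that move at state 0, else 1, else 2, ...; a target is out if some Accept/Reject pair would then sit in one state with the same input left (inseparable). If every existing state is out, open a new one.
a: 0a undefined. 0a->0: no, a/aa meet in 0. Open state 1: 0a->1.
b: 0b undefined. 0b->0: no, a/ba meet in 1. 0b->1: no, a/b meet in 1. Open state 2: 0b->2.
c: 0c undefined. 0c->0: ok.
aa: 1a undefined. 1a->0: ok.
ab: 1b undefined. 1b->0: no, ab/aa meet in 0. 1b->1: ok.
ac: 1c undefined. 1c->0: ok.
ba: 2a undefined. 2a->0: ok.
bb: 2b undefined. 2b->0: ok.
bc: 2c undefined. 2c->0: ok.
All examples now run through 3 states with every (state, symbol) defined. Accept strings end in {1}, Reject strings end in {0,2}; accept={1}.

states=3 start=0 accept={1} delta: 0a->1 0b->2 0c->0 1a->0 1b->1 1c->0 2a->0 2b->0 2c->0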